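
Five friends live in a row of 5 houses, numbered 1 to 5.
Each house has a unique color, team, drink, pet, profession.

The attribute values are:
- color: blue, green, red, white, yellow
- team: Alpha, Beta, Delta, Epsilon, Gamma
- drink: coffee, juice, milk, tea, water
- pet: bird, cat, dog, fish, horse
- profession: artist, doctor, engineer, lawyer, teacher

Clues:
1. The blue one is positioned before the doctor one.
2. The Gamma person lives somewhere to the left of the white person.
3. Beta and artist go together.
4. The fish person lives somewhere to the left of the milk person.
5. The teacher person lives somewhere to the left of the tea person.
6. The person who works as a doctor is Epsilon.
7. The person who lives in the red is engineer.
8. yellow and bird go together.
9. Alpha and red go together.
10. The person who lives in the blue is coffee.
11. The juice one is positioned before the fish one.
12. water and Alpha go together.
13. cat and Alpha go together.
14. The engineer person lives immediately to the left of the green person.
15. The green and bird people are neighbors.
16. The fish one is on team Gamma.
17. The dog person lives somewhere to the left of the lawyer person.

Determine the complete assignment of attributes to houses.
Solution:

House | Color | Team | Drink | Pet | Profession
-----------------------------------------------
  1   | red | Alpha | water | cat | engineer
  2   | green | Delta | juice | dog | teacher
  3   | yellow | Beta | tea | bird | artist
  4   | blue | Gamma | coffee | fish | lawyer
  5   | white | Epsilon | milk | horse | doctor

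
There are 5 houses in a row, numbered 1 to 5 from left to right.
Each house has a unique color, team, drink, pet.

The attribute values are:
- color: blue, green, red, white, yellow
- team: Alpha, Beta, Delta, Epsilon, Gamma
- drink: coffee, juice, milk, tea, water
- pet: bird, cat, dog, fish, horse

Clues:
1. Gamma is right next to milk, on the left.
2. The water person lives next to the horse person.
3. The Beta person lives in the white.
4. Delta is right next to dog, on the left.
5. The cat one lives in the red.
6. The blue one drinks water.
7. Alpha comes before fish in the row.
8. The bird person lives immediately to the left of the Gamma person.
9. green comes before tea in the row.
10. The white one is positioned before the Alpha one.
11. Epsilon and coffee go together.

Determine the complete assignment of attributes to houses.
Solution:

House | Color | Team | Drink | Pet
----------------------------------
  1   | green | Delta | juice | bird
  2   | blue | Gamma | water | dog
  3   | white | Beta | milk | horse
  4   | red | Alpha | tea | cat
  5   | yellow | Epsilon | coffee | fish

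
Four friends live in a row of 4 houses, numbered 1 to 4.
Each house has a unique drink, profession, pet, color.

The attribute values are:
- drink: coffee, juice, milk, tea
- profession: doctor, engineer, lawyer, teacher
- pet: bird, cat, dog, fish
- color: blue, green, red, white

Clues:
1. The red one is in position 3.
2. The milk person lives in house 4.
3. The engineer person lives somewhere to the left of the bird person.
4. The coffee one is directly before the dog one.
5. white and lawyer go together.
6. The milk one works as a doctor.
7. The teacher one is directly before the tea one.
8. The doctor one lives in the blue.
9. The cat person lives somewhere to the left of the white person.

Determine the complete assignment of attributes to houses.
Solution:

House | Drink | Profession | Pet | Color
----------------------------------------
  1   | coffee | teacher | cat | green
  2   | tea | lawyer | dog | white
  3   | juice | engineer | fish | red
  4   | milk | doctor | bird | blue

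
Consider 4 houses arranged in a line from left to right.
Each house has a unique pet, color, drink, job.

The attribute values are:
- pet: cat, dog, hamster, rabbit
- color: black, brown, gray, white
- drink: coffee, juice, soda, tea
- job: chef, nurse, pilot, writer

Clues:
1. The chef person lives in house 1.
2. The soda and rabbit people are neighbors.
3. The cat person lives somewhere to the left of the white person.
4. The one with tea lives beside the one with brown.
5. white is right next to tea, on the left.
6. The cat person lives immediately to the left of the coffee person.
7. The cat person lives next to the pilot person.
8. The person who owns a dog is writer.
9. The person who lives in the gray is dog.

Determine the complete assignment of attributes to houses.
Solution:

House | Pet | Color | Drink | Job
---------------------------------
  1   | cat | black | soda | chef
  2   | rabbit | white | coffee | pilot
  3   | dog | gray | tea | writer
  4   | hamster | brown | juice | nurse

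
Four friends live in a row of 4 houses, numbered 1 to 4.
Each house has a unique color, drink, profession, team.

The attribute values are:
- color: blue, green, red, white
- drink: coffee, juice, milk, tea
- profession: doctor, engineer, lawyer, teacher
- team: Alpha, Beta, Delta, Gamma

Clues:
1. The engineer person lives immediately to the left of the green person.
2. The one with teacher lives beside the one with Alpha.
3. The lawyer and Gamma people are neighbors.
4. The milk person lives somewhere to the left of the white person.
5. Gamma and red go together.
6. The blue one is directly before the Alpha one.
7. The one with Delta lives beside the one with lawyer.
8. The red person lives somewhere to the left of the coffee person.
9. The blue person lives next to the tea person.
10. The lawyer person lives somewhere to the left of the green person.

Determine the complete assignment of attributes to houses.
Solution:

House | Color | Drink | Profession | Team
-----------------------------------------
  1   | blue | milk | teacher | Delta
  2   | white | tea | lawyer | Alpha
  3   | red | juice | engineer | Gamma
  4   | green | coffee | doctor | Beta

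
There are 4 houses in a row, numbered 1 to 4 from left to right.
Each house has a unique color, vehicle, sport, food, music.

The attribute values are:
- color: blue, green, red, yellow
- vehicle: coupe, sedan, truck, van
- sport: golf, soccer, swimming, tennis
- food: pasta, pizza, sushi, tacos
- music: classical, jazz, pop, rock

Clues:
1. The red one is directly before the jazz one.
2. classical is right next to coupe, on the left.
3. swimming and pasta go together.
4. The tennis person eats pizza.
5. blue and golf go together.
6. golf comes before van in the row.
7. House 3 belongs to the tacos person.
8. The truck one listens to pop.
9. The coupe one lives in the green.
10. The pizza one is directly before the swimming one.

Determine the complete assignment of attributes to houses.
Solution:

House | Color | Vehicle | Sport | Food | Music
----------------------------------------------
  1   | red | sedan | tennis | pizza | classical
  2   | green | coupe | swimming | pasta | jazz
  3   | blue | truck | golf | tacos | pop
  4   | yellow | van | soccer | sushi | rock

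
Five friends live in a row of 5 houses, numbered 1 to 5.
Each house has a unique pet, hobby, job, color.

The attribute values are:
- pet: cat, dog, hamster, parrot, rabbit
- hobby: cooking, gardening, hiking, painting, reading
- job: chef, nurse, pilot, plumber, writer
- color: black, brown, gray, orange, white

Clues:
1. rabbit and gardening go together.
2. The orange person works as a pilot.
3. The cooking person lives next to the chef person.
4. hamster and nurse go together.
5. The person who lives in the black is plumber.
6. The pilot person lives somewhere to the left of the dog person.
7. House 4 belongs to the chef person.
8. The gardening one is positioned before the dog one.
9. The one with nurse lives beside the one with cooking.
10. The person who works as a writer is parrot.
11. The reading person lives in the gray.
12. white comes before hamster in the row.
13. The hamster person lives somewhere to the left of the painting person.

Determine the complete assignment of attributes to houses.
Solution:

House | Pet | Hobby | Job | Color
---------------------------------
  1   | parrot | hiking | writer | white
  2   | hamster | reading | nurse | gray
  3   | cat | cooking | pilot | orange
  4   | rabbit | gardening | chef | brown
  5   | dog | painting | plumber | black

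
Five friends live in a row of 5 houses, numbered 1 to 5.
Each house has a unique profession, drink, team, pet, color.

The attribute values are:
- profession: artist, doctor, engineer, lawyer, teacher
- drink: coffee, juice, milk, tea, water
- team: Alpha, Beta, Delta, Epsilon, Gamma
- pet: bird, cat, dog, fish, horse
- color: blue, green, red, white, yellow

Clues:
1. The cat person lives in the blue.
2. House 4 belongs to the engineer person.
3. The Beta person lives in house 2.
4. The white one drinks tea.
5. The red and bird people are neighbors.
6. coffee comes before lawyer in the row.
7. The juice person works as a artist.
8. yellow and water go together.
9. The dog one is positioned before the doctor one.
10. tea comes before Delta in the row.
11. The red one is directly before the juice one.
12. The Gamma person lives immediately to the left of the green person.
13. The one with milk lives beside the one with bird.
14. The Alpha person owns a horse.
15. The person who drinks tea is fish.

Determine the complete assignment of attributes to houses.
Solution:

House | Profession | Drink | Team | Pet | Color
-----------------------------------------------
  1   | teacher | milk | Gamma | dog | red
  2   | artist | juice | Beta | bird | green
  3   | doctor | tea | Epsilon | fish | white
  4   | engineer | coffee | Delta | cat | blue
  5   | lawyer | water | Alpha | horse | yellow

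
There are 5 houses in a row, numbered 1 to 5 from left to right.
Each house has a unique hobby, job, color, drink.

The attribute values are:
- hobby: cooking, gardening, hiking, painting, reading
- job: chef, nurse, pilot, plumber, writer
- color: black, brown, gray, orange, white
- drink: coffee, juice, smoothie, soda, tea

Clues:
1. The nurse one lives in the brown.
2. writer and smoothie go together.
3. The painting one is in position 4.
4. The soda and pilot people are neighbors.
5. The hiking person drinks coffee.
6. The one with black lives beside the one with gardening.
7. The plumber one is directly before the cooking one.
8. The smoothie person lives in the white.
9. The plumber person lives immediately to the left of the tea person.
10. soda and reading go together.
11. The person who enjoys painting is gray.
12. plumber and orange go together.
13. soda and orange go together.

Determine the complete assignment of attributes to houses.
Solution:

House | Hobby | Job | Color | Drink
-----------------------------------
  1   | reading | plumber | orange | soda
  2   | cooking | pilot | black | tea
  3   | gardening | writer | white | smoothie
  4   | painting | chef | gray | juice
  5   | hiking | nurse | brown | coffee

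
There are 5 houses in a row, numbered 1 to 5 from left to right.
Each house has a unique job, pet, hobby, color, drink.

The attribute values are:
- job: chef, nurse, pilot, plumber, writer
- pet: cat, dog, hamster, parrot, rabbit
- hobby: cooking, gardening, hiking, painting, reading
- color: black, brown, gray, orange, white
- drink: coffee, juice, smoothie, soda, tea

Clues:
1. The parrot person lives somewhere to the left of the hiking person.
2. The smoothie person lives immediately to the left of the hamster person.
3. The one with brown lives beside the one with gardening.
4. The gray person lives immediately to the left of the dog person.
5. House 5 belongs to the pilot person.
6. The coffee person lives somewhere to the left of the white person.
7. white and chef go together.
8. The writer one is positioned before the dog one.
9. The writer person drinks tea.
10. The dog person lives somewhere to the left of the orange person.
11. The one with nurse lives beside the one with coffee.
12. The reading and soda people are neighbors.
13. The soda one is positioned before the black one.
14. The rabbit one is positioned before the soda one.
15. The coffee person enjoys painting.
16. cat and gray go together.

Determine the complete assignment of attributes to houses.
Solution:

House | Job | Pet | Hobby | Color | Drink
-----------------------------------------
  1   | writer | rabbit | reading | brown | tea
  2   | nurse | cat | gardening | gray | soda
  3   | plumber | dog | painting | black | coffee
  4   | chef | parrot | cooking | white | smoothie
  5   | pilot | hamster | hiking | orange | juice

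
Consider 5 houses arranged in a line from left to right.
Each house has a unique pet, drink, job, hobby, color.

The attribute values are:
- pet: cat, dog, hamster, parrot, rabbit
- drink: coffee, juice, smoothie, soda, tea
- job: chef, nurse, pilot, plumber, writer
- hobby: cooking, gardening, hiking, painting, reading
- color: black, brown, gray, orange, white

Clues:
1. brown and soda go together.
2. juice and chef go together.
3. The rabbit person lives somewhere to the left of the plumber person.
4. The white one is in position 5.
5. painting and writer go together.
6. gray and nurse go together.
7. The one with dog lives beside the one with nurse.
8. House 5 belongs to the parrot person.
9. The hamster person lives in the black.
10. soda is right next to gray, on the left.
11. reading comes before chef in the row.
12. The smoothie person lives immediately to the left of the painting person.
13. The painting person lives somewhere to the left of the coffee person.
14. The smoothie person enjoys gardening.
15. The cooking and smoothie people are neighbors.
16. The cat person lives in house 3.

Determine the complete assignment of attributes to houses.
Solution:

House | Pet | Drink | Job | Hobby | Color
-----------------------------------------
  1   | dog | soda | pilot | cooking | brown
  2   | rabbit | smoothie | nurse | gardening | gray
  3   | cat | tea | writer | painting | orange
  4   | hamster | coffee | plumber | reading | black
  5   | parrot | juice | chef | hiking | white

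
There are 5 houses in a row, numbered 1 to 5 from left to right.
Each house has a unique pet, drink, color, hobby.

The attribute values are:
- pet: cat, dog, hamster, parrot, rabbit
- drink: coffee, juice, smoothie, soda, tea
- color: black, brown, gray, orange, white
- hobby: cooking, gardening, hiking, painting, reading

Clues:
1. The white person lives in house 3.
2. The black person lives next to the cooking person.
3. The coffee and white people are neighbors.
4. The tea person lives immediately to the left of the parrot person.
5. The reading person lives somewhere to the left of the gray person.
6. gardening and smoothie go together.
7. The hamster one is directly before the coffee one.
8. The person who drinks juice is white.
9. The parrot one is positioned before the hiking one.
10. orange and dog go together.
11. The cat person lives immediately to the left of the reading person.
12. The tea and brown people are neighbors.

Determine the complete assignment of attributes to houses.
Solution:

House | Pet | Drink | Color | Hobby
-----------------------------------
  1   | hamster | tea | black | painting
  2   | parrot | coffee | brown | cooking
  3   | cat | juice | white | hiking
  4   | dog | soda | orange | reading
  5   | rabbit | smoothie | gray | gardening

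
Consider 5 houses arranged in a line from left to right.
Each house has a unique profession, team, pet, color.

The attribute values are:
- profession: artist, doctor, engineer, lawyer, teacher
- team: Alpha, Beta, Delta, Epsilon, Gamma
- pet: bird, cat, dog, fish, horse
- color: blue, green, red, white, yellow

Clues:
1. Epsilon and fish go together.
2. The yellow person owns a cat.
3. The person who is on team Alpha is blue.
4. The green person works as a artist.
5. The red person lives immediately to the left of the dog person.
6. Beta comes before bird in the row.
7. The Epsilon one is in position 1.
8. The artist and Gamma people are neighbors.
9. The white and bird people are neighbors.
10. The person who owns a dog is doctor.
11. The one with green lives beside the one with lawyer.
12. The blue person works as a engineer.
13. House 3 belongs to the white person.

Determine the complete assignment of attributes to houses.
Solution:

House | Profession | Team | Pet | Color
---------------------------------------
  1   | artist | Epsilon | fish | green
  2   | lawyer | Gamma | horse | red
  3   | doctor | Beta | dog | white
  4   | engineer | Alpha | bird | blue
  5   | teacher | Delta | cat | yellow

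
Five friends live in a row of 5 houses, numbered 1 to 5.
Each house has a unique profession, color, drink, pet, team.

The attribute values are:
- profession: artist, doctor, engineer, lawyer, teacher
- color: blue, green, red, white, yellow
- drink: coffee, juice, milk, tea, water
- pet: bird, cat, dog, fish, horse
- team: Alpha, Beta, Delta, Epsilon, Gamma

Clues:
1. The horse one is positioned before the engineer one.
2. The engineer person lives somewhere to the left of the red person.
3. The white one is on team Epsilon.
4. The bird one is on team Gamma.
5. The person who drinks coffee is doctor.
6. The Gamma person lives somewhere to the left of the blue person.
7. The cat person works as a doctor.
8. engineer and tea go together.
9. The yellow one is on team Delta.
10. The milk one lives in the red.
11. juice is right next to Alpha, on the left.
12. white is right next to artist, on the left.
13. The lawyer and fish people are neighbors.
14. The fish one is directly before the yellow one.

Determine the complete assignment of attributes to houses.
Solution:

House | Profession | Color | Drink | Pet | Team
-----------------------------------------------
  1   | lawyer | white | juice | horse | Epsilon
  2   | artist | green | water | fish | Alpha
  3   | engineer | yellow | tea | dog | Delta
  4   | teacher | red | milk | bird | Gamma
  5   | doctor | blue | coffee | cat | Beta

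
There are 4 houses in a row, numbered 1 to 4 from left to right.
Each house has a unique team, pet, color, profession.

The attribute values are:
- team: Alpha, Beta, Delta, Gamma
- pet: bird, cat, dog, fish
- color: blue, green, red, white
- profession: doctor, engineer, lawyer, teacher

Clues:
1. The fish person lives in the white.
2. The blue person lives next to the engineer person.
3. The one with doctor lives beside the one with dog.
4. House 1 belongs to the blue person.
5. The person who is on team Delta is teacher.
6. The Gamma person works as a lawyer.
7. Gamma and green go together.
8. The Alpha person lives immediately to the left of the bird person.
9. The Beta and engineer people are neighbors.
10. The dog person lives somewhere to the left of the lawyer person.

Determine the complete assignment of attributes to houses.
Solution:

House | Team | Pet | Color | Profession
---------------------------------------
  1   | Beta | cat | blue | doctor
  2   | Alpha | dog | red | engineer
  3   | Gamma | bird | green | lawyer
  4   | Delta | fish | white | teacher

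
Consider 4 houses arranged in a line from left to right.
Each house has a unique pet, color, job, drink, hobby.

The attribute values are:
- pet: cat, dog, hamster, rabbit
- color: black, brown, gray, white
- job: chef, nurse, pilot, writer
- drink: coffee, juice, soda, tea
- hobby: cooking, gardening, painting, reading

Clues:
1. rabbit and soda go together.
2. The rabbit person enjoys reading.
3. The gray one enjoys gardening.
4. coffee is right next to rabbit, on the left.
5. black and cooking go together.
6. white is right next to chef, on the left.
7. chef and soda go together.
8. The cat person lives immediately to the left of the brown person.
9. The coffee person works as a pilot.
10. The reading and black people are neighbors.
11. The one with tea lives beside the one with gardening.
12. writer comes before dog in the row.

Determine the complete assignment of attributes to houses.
Solution:

House | Pet | Color | Job | Drink | Hobby
-----------------------------------------
  1   | cat | white | pilot | coffee | painting
  2   | rabbit | brown | chef | soda | reading
  3   | hamster | black | writer | tea | cooking
  4   | dog | gray | nurse | juice | gardening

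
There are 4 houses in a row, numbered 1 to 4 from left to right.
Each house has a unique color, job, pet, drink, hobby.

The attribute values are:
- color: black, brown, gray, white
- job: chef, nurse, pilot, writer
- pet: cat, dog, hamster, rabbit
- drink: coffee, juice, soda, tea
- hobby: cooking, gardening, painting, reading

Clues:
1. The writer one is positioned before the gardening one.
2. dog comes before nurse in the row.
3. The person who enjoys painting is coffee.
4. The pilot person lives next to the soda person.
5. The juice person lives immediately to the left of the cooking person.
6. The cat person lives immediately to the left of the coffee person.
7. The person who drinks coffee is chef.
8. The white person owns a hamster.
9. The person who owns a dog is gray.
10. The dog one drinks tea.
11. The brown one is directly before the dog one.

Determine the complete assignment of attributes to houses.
Solution:

House | Color | Job | Pet | Drink | Hobby
-----------------------------------------
  1   | brown | writer | rabbit | juice | reading
  2   | gray | pilot | dog | tea | cooking
  3   | black | nurse | cat | soda | gardening
  4   | white | chef | hamster | coffee | painting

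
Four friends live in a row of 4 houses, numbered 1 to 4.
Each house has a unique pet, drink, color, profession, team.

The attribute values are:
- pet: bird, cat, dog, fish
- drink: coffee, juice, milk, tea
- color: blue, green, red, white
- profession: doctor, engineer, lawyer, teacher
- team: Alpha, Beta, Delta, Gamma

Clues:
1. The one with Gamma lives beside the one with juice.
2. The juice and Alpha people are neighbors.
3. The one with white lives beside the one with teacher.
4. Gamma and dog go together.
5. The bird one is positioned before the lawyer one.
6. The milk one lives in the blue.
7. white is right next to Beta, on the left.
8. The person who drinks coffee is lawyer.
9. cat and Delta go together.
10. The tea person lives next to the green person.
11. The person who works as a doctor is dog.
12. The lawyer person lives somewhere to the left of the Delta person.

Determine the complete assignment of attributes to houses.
Solution:

House | Pet | Drink | Color | Profession | Team
-----------------------------------------------
  1   | dog | tea | white | doctor | Gamma
  2   | bird | juice | green | teacher | Beta
  3   | fish | coffee | red | lawyer | Alpha
  4   | cat | milk | blue | engineer | Delta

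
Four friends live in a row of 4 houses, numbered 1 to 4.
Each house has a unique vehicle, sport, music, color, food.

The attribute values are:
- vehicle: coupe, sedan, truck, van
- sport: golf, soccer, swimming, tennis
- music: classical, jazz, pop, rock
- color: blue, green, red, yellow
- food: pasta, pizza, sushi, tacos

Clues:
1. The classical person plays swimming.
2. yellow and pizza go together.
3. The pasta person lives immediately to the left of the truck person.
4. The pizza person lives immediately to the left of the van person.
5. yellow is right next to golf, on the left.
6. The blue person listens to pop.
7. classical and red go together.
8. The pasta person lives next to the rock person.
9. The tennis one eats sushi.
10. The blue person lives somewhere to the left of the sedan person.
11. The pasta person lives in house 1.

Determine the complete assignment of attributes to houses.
Solution:

House | Vehicle | Sport | Music | Color | Food
----------------------------------------------
  1   | coupe | swimming | classical | red | pasta
  2   | truck | soccer | rock | yellow | pizza
  3   | van | golf | pop | blue | tacos
  4   | sedan | tennis | jazz | green | sushi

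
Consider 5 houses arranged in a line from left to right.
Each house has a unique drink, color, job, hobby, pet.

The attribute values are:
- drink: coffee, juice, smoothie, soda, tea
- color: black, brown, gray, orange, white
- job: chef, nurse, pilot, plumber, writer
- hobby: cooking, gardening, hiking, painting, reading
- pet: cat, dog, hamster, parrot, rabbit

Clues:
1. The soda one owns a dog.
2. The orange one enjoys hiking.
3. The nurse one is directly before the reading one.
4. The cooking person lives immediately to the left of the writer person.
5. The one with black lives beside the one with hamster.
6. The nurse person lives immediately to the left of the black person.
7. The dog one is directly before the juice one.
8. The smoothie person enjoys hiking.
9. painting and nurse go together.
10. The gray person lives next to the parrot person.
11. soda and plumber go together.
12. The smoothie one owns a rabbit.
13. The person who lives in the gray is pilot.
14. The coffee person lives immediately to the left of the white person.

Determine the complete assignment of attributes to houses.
Solution:

House | Drink | Color | Job | Hobby | Pet
-----------------------------------------
  1   | coffee | gray | pilot | gardening | cat
  2   | tea | white | nurse | painting | parrot
  3   | soda | black | plumber | reading | dog
  4   | juice | brown | chef | cooking | hamster
  5   | smoothie | orange | writer | hiking | rabbit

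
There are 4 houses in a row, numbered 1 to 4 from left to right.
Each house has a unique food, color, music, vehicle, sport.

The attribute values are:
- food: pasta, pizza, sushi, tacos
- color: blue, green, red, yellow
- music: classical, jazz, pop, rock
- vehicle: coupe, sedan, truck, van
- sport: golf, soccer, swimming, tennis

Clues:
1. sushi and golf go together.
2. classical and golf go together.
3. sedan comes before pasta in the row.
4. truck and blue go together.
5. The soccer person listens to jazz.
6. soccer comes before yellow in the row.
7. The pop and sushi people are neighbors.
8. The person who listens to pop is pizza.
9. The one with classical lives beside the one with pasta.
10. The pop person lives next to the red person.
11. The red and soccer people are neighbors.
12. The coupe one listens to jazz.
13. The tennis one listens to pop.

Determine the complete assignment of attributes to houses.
Solution:

House | Food | Color | Music | Vehicle | Sport
----------------------------------------------
  1   | pizza | blue | pop | truck | tennis
  2   | sushi | red | classical | sedan | golf
  3   | pasta | green | jazz | coupe | soccer
  4   | tacos | yellow | rock | van | swimming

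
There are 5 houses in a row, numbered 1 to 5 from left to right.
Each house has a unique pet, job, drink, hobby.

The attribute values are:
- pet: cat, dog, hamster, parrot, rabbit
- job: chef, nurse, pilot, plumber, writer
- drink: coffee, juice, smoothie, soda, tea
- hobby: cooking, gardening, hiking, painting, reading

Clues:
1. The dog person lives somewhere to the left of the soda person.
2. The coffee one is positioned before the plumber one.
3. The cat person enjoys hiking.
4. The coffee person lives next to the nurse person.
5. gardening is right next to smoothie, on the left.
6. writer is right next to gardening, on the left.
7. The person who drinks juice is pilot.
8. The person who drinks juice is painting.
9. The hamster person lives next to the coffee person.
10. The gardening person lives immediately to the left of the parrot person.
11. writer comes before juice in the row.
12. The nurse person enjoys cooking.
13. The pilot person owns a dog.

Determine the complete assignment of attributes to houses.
Solution:

House | Pet | Job | Drink | Hobby
---------------------------------
  1   | hamster | writer | tea | reading
  2   | rabbit | chef | coffee | gardening
  3   | parrot | nurse | smoothie | cooking
  4   | dog | pilot | juice | painting
  5   | cat | plumber | soda | hiking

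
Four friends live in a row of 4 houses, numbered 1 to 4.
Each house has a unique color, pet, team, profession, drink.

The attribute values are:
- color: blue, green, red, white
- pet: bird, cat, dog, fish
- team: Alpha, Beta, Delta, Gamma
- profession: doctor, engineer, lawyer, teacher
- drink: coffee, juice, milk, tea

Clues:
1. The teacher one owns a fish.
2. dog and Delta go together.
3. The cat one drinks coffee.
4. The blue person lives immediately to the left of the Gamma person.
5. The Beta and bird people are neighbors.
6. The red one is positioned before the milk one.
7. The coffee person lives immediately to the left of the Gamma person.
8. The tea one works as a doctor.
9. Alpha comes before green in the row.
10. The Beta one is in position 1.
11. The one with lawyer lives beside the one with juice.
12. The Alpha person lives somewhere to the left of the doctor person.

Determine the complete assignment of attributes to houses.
Solution:

House | Color | Pet | Team | Profession | Drink
-----------------------------------------------
  1   | blue | cat | Beta | lawyer | coffee
  2   | red | bird | Gamma | engineer | juice
  3   | white | fish | Alpha | teacher | milk
  4   | green | dog | Delta | doctor | tea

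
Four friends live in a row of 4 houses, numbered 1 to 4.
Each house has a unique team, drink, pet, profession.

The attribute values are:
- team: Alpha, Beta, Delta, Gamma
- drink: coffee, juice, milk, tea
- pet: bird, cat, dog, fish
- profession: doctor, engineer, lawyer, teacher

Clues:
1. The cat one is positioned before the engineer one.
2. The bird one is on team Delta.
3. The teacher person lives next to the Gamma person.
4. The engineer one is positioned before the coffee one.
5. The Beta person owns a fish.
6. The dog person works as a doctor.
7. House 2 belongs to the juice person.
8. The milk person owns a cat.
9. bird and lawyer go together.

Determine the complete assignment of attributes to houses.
Solution:

House | Team | Drink | Pet | Profession
---------------------------------------
  1   | Alpha | milk | cat | teacher
  2   | Gamma | juice | dog | doctor
  3   | Beta | tea | fish | engineer
  4   | Delta | coffee | bird | lawyer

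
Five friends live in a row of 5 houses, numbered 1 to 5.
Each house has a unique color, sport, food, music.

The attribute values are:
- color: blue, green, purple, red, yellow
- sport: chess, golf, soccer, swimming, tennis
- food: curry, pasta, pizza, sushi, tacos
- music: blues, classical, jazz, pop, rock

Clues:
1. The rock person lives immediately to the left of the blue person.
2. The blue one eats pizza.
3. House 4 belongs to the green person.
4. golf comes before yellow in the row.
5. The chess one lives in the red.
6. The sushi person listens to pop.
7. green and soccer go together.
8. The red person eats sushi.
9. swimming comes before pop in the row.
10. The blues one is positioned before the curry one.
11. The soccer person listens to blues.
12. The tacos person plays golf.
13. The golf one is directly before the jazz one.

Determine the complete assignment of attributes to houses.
Solution:

House | Color | Sport | Food | Music
------------------------------------
  1   | purple | golf | tacos | rock
  2   | blue | swimming | pizza | jazz
  3   | red | chess | sushi | pop
  4   | green | soccer | pasta | blues
  5   | yellow | tennis | curry | classical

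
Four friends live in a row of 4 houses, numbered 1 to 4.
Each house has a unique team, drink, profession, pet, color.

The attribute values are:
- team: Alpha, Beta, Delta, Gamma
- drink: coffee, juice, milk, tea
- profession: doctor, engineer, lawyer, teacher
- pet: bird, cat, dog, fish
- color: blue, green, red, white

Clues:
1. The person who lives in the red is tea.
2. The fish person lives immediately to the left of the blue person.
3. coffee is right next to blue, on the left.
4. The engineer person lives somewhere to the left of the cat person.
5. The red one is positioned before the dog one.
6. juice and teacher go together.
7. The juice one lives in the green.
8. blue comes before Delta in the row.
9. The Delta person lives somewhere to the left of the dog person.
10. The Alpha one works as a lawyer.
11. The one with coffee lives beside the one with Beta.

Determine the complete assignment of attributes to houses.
Solution:

House | Team | Drink | Profession | Pet | Color
-----------------------------------------------
  1   | Alpha | coffee | lawyer | fish | white
  2   | Beta | milk | engineer | bird | blue
  3   | Delta | tea | doctor | cat | red
  4   | Gamma | juice | teacher | dog | green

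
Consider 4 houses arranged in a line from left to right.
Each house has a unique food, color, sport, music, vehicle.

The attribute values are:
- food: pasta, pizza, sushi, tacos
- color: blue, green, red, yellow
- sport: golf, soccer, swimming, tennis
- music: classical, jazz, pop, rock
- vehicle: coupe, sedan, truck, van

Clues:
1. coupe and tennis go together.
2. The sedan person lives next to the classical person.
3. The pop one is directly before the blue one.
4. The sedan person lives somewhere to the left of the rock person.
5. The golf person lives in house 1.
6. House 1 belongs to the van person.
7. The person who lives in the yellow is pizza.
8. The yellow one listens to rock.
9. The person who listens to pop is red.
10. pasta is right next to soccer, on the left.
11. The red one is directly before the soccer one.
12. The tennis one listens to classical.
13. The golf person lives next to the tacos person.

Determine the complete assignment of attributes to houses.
Solution:

House | Food | Color | Sport | Music | Vehicle
----------------------------------------------
  1   | pasta | red | golf | pop | van
  2   | tacos | blue | soccer | jazz | sedan
  3   | sushi | green | tennis | classical | coupe
  4   | pizza | yellow | swimming | rock | truck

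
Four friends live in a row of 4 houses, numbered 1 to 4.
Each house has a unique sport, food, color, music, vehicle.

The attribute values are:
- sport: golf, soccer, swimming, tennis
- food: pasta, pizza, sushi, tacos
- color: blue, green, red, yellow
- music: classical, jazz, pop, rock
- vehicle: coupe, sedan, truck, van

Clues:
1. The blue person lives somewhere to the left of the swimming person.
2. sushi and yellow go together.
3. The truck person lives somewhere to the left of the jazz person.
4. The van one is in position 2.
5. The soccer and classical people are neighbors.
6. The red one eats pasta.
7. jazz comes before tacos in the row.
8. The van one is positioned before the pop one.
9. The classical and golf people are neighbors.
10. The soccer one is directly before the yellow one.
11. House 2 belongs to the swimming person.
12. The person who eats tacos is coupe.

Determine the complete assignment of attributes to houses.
Solution:

House | Sport | Food | Color | Music | Vehicle
----------------------------------------------
  1   | soccer | pizza | blue | rock | truck
  2   | swimming | sushi | yellow | classical | van
  3   | golf | pasta | red | jazz | sedan
  4   | tennis | tacos | green | pop | coupe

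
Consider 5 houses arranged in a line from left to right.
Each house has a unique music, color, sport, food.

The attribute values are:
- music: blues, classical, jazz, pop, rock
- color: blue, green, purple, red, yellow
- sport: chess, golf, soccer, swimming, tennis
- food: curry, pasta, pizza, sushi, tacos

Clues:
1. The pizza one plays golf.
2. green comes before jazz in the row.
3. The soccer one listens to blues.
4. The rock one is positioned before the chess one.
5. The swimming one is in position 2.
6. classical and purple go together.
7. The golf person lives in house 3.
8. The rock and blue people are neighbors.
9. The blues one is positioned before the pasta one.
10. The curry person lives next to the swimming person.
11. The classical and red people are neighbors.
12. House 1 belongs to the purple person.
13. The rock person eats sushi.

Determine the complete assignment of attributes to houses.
Solution:

House | Music | Color | Sport | Food
------------------------------------
  1   | classical | purple | tennis | curry
  2   | rock | red | swimming | sushi
  3   | pop | blue | golf | pizza
  4   | blues | green | soccer | tacos
  5   | jazz | yellow | chess | pasta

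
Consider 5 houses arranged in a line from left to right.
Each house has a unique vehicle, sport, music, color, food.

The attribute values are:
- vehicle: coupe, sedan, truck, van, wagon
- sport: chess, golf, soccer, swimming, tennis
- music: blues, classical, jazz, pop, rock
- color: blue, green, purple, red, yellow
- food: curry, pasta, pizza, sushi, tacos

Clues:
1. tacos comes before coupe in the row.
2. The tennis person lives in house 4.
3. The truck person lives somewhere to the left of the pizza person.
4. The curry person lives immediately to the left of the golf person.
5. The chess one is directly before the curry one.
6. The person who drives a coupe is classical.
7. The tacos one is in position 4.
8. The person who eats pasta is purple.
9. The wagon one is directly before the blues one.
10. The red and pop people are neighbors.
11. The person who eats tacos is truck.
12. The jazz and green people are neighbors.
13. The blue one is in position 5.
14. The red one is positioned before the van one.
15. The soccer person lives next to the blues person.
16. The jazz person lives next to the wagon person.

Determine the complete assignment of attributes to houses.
Solution:

House | Vehicle | Sport | Music | Color | Food
----------------------------------------------
  1   | sedan | chess | jazz | red | sushi
  2   | wagon | soccer | pop | green | curry
  3   | van | golf | blues | purple | pasta
  4   | truck | tennis | rock | yellow | tacos
  5   | coupe | swimming | classical | blue | pizza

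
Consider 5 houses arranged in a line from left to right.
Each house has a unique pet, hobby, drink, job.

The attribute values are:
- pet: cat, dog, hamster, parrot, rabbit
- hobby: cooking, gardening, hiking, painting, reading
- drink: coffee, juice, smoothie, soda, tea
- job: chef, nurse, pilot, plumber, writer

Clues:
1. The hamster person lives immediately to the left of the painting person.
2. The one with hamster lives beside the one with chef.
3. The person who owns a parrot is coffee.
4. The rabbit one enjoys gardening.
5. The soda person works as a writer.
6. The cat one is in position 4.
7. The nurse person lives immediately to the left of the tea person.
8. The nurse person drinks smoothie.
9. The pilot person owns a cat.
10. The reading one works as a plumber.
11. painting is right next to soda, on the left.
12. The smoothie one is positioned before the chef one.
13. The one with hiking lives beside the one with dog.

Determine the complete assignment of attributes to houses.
Solution:

House | Pet | Hobby | Drink | Job
---------------------------------
  1   | hamster | hiking | smoothie | nurse
  2   | dog | painting | tea | chef
  3   | rabbit | gardening | soda | writer
  4   | cat | cooking | juice | pilot
  5   | parrot | reading | coffee | plumber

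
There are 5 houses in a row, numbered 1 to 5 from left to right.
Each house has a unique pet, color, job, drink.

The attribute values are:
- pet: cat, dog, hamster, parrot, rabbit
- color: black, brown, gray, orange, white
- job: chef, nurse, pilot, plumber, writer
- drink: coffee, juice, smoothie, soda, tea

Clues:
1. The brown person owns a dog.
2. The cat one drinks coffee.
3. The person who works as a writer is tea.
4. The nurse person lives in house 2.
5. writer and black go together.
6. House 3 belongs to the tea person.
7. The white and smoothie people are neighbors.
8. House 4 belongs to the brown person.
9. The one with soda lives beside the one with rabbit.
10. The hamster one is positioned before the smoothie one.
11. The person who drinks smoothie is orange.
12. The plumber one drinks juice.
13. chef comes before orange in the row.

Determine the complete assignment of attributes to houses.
Solution:

House | Pet | Color | Job | Drink
---------------------------------
  1   | hamster | white | chef | soda
  2   | rabbit | orange | nurse | smoothie
  3   | parrot | black | writer | tea
  4   | dog | brown | plumber | juice
  5   | cat | gray | pilot | coffee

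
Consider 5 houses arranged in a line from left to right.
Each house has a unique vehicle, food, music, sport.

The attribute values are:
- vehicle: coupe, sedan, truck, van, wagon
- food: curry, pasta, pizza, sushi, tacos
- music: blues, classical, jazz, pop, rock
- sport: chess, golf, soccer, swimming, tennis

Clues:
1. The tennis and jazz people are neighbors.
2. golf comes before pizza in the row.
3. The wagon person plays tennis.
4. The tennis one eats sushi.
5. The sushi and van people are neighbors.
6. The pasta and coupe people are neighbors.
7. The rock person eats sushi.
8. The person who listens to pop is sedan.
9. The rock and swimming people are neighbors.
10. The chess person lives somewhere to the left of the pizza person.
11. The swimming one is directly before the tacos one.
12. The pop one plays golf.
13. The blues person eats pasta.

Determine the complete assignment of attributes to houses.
Solution:

House | Vehicle | Food | Music | Sport
--------------------------------------
  1   | wagon | sushi | rock | tennis
  2   | van | curry | jazz | swimming
  3   | sedan | tacos | pop | golf
  4   | truck | pasta | blues | chess
  5   | coupe | pizza | classical | soccer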